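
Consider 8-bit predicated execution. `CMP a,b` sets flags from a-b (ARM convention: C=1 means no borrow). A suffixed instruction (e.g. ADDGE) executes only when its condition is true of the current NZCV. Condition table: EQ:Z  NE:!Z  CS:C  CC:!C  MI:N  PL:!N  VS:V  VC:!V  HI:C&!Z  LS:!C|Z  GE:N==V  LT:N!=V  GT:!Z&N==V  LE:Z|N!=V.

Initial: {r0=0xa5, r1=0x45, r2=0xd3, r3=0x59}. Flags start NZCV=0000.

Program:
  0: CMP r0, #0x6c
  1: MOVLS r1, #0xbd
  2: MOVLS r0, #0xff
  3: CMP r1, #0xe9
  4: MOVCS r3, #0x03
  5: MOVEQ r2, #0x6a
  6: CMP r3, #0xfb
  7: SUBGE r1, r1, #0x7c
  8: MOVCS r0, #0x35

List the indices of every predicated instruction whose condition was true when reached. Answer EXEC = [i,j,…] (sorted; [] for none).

0: ✓ CMP  NZCV=0011
1: · MOVLS
2: · MOVLS
3: ✓ CMP  NZCV=0000
4: · MOVCS
5: · MOVEQ
6: ✓ CMP  NZCV=0000
7: ✓ SUBGE  r1←0xc9
8: · MOVCS

EXEC = [7]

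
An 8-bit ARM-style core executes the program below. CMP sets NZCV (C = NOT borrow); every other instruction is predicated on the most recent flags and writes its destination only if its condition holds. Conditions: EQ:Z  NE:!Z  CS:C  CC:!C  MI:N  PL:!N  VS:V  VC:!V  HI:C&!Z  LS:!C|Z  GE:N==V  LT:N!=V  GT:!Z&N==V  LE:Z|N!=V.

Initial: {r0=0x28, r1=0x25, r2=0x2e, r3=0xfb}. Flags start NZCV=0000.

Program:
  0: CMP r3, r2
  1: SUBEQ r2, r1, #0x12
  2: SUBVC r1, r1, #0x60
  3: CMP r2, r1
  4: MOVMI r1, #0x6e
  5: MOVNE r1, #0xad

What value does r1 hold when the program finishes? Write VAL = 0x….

0: ✓ CMP  NZCV=1010
1: · SUBEQ
2: ✓ SUBVC  r1←0xc5
3: ✓ CMP  NZCV=0000
4: · MOVMI
5: ✓ MOVNE  r1←0xad

VAL = 0xad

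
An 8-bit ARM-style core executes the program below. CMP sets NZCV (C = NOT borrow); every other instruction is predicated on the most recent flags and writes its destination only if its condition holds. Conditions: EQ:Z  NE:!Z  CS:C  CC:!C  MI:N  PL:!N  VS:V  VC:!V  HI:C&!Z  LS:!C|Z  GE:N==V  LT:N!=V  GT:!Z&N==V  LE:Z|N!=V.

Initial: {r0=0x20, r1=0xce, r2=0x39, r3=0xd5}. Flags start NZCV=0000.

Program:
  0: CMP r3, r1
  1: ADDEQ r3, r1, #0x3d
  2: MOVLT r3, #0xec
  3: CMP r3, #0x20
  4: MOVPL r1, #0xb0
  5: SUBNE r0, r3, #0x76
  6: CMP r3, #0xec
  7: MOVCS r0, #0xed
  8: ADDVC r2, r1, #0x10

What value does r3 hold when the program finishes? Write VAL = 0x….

0: ✓ CMP  NZCV=0010
1: · ADDEQ
2: · MOVLT
3: ✓ CMP  NZCV=1010
4: · MOVPL
5: ✓ SUBNE  r0←0x5f
6: ✓ CMP  NZCV=1000
7: · MOVCS
8: ✓ ADDVC  r2←0xde

VAL = 0xd5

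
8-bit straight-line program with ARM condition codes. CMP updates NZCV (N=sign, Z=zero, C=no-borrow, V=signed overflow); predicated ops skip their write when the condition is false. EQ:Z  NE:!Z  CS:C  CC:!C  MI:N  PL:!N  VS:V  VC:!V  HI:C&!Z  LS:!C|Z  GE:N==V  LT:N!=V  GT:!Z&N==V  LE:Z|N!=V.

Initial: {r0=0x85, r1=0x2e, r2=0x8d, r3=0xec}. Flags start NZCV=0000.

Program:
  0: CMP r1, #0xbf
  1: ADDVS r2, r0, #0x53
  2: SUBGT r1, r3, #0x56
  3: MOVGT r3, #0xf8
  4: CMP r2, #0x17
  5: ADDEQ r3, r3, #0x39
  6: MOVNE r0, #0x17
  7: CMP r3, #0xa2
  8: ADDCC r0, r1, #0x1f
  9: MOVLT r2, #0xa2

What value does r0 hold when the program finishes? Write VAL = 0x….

[0] flags=0000 → (cmp)
[1] flags=0000 VS?F → skip
[2] flags=0000 GT?T → r1=0x96
[3] flags=0000 GT?T → r3=0xf8
[4] flags=0011 → (cmp)
[5] flags=0011 EQ?F → skip
[6] flags=0011 NE?T → r0=0x17
[7] flags=0010 → (cmp)
[8] flags=0010 CC?F → skip
[9] flags=0010 LT?F → skip

VAL = 0x17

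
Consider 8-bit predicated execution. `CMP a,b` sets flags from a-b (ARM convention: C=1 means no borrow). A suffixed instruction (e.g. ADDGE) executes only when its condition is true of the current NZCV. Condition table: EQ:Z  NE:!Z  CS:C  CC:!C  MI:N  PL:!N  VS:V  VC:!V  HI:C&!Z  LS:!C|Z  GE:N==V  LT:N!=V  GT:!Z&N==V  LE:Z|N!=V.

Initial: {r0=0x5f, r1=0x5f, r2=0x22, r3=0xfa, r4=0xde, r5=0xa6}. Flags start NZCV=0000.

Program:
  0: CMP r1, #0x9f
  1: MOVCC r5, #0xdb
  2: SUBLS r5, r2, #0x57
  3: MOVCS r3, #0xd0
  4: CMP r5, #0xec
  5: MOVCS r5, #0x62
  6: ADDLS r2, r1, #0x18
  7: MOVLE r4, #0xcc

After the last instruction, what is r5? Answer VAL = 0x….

VAL = 0xcb

0: ✓ CMP  NZCV=1001
1: ✓ MOVCC  r5←0xdb
2: ✓ SUBLS  r5←0xcb
3: · MOVCS
4: ✓ CMP  NZCV=1000
5: · MOVCS
6: ✓ ADDLS  r2←0x77
7: ✓ MOVLE  r4←0xcc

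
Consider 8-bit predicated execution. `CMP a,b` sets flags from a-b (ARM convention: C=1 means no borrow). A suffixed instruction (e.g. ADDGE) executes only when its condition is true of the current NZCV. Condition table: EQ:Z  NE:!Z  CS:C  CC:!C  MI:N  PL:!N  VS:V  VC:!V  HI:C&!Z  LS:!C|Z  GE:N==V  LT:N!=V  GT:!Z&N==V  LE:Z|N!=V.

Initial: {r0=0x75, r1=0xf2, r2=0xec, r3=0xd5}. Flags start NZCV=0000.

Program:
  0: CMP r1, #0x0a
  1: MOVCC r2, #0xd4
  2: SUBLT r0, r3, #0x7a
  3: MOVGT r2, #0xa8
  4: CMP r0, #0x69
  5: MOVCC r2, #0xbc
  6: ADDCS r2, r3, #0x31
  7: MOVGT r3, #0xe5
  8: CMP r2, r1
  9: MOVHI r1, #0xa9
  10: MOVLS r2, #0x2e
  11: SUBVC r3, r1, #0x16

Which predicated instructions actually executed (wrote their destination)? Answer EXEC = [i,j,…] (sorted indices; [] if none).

EXEC = [2,5,10,11]

0: ✓ CMP  NZCV=1010
1: · MOVCC
2: ✓ SUBLT  r0←0x5b
3: · MOVGT
4: ✓ CMP  NZCV=1000
5: ✓ MOVCC  r2←0xbc
6: · ADDCS
7: · MOVGT
8: ✓ CMP  NZCV=1000
9: · MOVHI
10: ✓ MOVLS  r2←0x2e
11: ✓ SUBVC  r3←0xdc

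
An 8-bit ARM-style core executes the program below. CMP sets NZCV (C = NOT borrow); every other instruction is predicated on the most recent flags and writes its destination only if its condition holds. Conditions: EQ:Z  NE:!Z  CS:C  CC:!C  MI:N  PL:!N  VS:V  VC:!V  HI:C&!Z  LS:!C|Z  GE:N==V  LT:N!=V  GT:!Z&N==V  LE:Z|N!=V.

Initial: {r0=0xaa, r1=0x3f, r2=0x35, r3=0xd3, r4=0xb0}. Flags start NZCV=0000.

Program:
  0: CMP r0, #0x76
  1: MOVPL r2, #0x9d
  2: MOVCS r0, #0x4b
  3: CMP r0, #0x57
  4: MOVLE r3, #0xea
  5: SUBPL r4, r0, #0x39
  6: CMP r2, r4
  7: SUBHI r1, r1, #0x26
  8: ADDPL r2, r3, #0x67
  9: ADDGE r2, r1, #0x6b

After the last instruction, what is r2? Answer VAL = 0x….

VAL = 0x9d

0: ✓ CMP  NZCV=0011
1: ✓ MOVPL  r2←0x9d
2: ✓ MOVCS  r0←0x4b
3: ✓ CMP  NZCV=1000
4: ✓ MOVLE  r3←0xea
5: · SUBPL
6: ✓ CMP  NZCV=1000
7: · SUBHI
8: · ADDPL
9: · ADDGE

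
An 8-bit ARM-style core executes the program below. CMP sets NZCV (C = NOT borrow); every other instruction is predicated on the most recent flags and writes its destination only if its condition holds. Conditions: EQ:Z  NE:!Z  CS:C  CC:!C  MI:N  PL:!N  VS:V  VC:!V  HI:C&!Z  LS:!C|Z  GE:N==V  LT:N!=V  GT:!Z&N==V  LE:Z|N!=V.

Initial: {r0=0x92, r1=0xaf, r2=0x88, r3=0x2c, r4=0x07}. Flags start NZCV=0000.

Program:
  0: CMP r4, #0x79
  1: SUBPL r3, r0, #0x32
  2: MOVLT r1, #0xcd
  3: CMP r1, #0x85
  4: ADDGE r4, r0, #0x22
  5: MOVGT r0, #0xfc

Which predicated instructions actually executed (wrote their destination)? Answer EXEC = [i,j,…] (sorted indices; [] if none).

0: ✓ CMP  NZCV=1000
1: · SUBPL
2: ✓ MOVLT  r1←0xcd
3: ✓ CMP  NZCV=0010
4: ✓ ADDGE  r4←0xb4
5: ✓ MOVGT  r0←0xfc

EXEC = [2,4,5]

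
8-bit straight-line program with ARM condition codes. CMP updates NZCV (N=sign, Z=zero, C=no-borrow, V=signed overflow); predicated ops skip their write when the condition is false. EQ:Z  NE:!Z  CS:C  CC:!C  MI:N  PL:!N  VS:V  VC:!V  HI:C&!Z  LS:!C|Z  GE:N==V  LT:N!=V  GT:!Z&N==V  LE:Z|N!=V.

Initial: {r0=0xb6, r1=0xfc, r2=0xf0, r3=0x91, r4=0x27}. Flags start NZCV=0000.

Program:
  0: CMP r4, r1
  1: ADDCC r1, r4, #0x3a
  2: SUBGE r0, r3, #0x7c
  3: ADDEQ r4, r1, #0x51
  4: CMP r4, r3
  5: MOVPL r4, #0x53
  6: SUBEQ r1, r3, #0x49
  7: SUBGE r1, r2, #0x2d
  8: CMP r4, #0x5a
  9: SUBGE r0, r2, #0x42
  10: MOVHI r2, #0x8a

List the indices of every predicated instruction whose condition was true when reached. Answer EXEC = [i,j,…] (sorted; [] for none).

EXEC = [1,2,7]

0: ✓ CMP  NZCV=0000
1: ✓ ADDCC  r1←0x61
2: ✓ SUBGE  r0←0x15
3: · ADDEQ
4: ✓ CMP  NZCV=1001
5: · MOVPL
6: · SUBEQ
7: ✓ SUBGE  r1←0xc3
8: ✓ CMP  NZCV=1000
9: · SUBGE
10: · MOVHI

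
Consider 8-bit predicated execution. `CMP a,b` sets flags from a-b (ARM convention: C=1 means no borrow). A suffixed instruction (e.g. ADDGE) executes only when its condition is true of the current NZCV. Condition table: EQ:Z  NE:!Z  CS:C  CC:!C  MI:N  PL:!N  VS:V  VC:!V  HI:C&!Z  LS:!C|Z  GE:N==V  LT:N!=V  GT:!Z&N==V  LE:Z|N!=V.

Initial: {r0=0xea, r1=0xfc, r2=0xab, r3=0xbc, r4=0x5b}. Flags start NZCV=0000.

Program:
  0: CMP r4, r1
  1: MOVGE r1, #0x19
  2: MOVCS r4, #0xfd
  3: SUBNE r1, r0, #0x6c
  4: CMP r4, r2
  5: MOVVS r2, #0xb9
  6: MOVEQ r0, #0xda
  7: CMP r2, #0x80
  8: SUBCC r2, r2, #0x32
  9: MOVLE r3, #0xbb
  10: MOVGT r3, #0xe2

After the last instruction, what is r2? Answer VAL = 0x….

VAL = 0xb9

0: ✓ CMP  NZCV=0000
1: ✓ MOVGE  r1←0x19
2: · MOVCS
3: ✓ SUBNE  r1←0x7e
4: ✓ CMP  NZCV=1001
5: ✓ MOVVS  r2←0xb9
6: · MOVEQ
7: ✓ CMP  NZCV=0010
8: · SUBCC
9: · MOVLE
10: ✓ MOVGT  r3←0xe2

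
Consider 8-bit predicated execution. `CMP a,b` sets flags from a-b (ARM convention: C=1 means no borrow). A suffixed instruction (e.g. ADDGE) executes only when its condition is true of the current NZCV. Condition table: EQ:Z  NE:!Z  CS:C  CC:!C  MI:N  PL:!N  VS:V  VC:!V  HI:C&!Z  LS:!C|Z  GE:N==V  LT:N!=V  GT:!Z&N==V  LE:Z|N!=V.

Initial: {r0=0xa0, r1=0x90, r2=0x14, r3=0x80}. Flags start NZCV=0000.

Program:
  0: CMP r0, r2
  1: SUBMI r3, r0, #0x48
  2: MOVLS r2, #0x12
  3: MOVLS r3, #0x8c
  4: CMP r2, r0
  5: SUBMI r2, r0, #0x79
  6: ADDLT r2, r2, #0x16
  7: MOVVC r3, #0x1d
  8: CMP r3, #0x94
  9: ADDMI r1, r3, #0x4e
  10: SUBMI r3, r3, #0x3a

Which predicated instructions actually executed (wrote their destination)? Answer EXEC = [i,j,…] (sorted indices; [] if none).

[0] flags=1010 → (cmp)
[1] flags=1010 MI?T → r3=0x58
[2] flags=1010 LS?F → skip
[3] flags=1010 LS?F → skip
[4] flags=0000 → (cmp)
[5] flags=0000 MI?F → skip
[6] flags=0000 LT?F → skip
[7] flags=0000 VC?T → r3=0x1d
[8] flags=1001 → (cmp)
[9] flags=1001 MI?T → r1=0x6b
[10] flags=1001 MI?T → r3=0xe3

EXEC = [1,7,9,10]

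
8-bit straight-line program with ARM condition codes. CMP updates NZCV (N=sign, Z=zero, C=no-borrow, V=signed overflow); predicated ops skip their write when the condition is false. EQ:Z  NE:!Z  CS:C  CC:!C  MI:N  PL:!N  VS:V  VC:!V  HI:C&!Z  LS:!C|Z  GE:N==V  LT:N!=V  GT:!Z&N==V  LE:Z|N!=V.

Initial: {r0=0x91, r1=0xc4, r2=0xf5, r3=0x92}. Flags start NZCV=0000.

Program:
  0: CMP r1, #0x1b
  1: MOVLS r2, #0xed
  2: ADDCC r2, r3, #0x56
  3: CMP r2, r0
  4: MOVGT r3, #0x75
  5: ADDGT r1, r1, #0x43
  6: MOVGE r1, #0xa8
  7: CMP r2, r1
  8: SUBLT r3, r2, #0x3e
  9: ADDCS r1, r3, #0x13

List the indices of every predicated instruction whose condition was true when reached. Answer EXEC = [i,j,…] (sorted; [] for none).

EXEC = [4,5,6,9]

[0] flags=1010 → (cmp)
[1] flags=1010 LS?F → skip
[2] flags=1010 CC?F → skip
[3] flags=0010 → (cmp)
[4] flags=0010 GT?T → r3=0x75
[5] flags=0010 GT?T → r1=0x07
[6] flags=0010 GE?T → r1=0xa8
[7] flags=0010 → (cmp)
[8] flags=0010 LT?F → skip
[9] flags=0010 CS?T → r1=0x88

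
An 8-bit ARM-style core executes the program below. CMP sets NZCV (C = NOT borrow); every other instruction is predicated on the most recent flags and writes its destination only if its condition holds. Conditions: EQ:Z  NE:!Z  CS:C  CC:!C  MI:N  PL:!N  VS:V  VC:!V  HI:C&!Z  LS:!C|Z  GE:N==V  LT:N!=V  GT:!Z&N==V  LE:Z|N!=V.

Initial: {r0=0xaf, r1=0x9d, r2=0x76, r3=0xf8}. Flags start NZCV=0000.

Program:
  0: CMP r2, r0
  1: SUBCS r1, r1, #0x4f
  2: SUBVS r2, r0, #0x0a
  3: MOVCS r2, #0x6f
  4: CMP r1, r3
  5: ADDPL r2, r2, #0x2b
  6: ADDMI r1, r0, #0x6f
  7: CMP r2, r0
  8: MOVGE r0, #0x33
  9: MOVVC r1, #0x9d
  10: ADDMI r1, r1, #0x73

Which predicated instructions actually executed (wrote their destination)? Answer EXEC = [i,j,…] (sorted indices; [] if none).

EXEC = [2,6,9,10]

[0] flags=1001 → (cmp)
[1] flags=1001 CS?F → skip
[2] flags=1001 VS?T → r2=0xa5
[3] flags=1001 CS?F → skip
[4] flags=1000 → (cmp)
[5] flags=1000 PL?F → skip
[6] flags=1000 MI?T → r1=0x1e
[7] flags=1000 → (cmp)
[8] flags=1000 GE?F → skip
[9] flags=1000 VC?T → r1=0x9d
[10] flags=1000 MI?T → r1=0x10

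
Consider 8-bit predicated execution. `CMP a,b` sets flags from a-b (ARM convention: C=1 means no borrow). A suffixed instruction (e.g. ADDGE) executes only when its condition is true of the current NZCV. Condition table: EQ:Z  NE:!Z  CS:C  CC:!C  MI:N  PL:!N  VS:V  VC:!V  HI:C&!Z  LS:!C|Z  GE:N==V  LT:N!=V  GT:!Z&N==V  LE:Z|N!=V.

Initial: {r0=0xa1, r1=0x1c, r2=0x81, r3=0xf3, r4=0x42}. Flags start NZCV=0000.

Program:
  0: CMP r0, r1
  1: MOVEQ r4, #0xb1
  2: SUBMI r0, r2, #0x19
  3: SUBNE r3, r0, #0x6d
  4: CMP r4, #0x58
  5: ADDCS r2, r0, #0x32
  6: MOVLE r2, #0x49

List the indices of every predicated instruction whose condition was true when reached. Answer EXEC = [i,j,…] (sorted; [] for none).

0: ✓ CMP  NZCV=1010
1: · MOVEQ
2: ✓ SUBMI  r0←0x68
3: ✓ SUBNE  r3←0xfb
4: ✓ CMP  NZCV=1000
5: · ADDCS
6: ✓ MOVLE  r2←0x49

EXEC = [2,3,6]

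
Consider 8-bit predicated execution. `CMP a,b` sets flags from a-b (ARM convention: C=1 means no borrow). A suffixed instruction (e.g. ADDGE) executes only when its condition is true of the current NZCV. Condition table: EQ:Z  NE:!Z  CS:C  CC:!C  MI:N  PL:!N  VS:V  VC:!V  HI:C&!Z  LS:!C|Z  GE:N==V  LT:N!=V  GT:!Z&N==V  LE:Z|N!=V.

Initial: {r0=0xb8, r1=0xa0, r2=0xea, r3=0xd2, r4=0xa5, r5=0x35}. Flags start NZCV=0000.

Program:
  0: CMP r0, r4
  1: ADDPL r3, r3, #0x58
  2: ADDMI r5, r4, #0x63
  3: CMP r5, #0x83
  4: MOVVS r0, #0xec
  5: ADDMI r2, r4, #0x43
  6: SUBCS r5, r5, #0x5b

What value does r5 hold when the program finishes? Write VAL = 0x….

[0] flags=0010 → (cmp)
[1] flags=0010 PL?T → r3=0x2a
[2] flags=0010 MI?F → skip
[3] flags=1001 → (cmp)
[4] flags=1001 VS?T → r0=0xec
[5] flags=1001 MI?T → r2=0xe8
[6] flags=1001 CS?F → skip

VAL = 0x35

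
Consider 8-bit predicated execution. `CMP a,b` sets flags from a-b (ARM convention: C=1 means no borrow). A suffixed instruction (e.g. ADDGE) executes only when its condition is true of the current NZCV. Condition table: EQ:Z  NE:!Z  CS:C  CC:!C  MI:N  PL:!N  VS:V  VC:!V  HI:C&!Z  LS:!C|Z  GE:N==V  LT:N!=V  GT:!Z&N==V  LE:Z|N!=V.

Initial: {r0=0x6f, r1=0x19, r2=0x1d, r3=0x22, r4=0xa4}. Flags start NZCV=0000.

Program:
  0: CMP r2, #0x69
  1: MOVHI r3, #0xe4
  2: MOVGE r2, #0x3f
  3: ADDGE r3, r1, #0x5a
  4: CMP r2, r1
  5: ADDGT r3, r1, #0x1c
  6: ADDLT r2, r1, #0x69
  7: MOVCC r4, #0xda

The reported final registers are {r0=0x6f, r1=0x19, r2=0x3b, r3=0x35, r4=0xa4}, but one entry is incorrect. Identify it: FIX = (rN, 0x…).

0: ✓ CMP  NZCV=1000
1: · MOVHI
2: · MOVGE
3: · ADDGE
4: ✓ CMP  NZCV=0010
5: ✓ ADDGT  r3←0x35
6: · ADDLT
7: · MOVCC

FIX = (r2, 0x1d)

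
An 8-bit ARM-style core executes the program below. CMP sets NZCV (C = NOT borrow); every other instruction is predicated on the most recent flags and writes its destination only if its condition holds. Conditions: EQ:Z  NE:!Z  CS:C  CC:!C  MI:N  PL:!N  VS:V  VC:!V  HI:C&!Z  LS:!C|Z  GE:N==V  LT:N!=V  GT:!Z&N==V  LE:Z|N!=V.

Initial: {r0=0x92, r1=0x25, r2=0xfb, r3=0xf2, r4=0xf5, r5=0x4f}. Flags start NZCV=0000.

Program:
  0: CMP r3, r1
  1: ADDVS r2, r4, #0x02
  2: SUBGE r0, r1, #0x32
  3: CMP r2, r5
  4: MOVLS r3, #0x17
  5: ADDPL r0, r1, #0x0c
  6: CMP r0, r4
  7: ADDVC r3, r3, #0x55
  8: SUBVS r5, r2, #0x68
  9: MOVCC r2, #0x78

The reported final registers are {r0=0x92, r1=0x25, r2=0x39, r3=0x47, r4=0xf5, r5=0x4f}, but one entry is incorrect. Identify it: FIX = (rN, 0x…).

0: ✓ CMP  NZCV=1010
1: · ADDVS
2: · SUBGE
3: ✓ CMP  NZCV=1010
4: · MOVLS
5: · ADDPL
6: ✓ CMP  NZCV=1000
7: ✓ ADDVC  r3←0x47
8: · SUBVS
9: ✓ MOVCC  r2←0x78

FIX = (r2, 0x78)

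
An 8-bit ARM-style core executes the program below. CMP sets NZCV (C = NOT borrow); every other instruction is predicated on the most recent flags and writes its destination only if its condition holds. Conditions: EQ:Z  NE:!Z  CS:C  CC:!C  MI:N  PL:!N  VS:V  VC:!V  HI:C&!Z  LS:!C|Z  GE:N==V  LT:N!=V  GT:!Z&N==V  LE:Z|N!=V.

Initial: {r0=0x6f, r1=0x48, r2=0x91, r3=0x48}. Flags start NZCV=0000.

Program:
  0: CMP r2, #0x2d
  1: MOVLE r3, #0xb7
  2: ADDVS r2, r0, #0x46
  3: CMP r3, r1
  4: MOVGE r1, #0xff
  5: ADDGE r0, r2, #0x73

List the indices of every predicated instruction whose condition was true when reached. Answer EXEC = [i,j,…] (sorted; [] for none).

EXEC = [1,2]

0: ✓ CMP  NZCV=0011
1: ✓ MOVLE  r3←0xb7
2: ✓ ADDVS  r2←0xb5
3: ✓ CMP  NZCV=0011
4: · MOVGE
5: · ADDGE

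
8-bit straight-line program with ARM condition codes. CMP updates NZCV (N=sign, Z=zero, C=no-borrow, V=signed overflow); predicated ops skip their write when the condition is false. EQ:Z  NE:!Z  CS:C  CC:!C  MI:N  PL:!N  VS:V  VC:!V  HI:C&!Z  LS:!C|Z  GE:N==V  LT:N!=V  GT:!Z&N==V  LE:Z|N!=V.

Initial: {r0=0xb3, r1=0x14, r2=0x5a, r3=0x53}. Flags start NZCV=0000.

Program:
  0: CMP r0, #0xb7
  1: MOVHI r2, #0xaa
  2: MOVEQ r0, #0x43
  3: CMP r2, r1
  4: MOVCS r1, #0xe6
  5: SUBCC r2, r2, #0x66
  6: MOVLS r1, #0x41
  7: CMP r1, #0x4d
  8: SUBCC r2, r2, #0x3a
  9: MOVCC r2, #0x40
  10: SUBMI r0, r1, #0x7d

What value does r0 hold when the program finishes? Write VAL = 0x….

[0] flags=1000 → (cmp)
[1] flags=1000 HI?F → skip
[2] flags=1000 EQ?F → skip
[3] flags=0010 → (cmp)
[4] flags=0010 CS?T → r1=0xe6
[5] flags=0010 CC?F → skip
[6] flags=0010 LS?F → skip
[7] flags=1010 → (cmp)
[8] flags=1010 CC?F → skip
[9] flags=1010 CC?F → skip
[10] flags=1010 MI?T → r0=0x69

VAL = 0x69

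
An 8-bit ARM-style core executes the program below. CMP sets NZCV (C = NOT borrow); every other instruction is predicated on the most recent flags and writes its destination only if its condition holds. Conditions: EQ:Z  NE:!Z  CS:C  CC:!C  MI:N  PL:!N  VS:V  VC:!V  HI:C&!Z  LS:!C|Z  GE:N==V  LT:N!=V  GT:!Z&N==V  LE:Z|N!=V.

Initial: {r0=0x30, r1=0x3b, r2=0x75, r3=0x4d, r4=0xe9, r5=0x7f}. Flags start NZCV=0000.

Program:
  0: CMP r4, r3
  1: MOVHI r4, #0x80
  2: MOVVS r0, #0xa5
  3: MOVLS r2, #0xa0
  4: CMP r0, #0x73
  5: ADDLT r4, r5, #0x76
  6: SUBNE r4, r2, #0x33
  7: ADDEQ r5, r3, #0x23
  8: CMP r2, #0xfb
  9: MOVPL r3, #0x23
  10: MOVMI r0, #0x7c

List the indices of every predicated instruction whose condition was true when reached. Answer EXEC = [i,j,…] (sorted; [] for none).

EXEC = [1,5,6,9]

0: ✓ CMP  NZCV=1010
1: ✓ MOVHI  r4←0x80
2: · MOVVS
3: · MOVLS
4: ✓ CMP  NZCV=1000
5: ✓ ADDLT  r4←0xf5
6: ✓ SUBNE  r4←0x42
7: · ADDEQ
8: ✓ CMP  NZCV=0000
9: ✓ MOVPL  r3←0x23
10: · MOVMI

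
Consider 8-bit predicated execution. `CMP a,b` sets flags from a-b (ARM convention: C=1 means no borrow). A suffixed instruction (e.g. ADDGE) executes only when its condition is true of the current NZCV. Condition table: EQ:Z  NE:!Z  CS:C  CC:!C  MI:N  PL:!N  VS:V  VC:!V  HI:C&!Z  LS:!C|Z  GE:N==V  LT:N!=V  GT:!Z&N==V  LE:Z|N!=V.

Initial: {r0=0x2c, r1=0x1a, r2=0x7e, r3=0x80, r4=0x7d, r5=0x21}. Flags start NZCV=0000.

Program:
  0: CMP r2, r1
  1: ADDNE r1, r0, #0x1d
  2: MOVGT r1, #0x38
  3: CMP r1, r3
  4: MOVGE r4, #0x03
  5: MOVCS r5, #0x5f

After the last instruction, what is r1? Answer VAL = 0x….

VAL = 0x38

[0] flags=0010 → (cmp)
[1] flags=0010 NE?T → r1=0x49
[2] flags=0010 GT?T → r1=0x38
[3] flags=1001 → (cmp)
[4] flags=1001 GE?T → r4=0x03
[5] flags=1001 CS?F → skip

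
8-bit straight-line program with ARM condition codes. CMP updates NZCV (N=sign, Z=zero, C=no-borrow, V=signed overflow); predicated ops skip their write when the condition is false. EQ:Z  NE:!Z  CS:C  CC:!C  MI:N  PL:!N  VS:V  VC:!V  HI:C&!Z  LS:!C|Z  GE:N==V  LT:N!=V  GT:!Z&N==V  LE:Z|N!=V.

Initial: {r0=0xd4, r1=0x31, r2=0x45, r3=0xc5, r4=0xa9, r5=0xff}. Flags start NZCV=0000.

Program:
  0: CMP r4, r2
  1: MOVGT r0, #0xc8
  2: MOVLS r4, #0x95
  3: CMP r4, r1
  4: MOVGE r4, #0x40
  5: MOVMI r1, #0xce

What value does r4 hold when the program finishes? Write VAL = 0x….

VAL = 0xa9

0: ✓ CMP  NZCV=0011
1: · MOVGT
2: · MOVLS
3: ✓ CMP  NZCV=0011
4: · MOVGE
5: · MOVMI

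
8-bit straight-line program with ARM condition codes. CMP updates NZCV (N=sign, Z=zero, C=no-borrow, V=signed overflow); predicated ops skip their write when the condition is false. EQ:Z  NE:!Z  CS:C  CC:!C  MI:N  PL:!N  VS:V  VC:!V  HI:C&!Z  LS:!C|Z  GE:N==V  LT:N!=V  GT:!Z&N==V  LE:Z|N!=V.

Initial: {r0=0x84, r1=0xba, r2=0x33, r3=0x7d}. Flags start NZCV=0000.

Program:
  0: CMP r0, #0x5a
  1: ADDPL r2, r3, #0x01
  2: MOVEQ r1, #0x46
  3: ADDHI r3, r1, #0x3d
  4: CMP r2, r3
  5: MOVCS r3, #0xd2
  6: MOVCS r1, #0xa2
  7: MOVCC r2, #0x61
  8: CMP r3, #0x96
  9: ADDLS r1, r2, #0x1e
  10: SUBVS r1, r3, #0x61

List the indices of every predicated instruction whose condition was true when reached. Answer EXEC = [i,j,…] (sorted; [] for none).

EXEC = [1,3,7]

0: ✓ CMP  NZCV=0011
1: ✓ ADDPL  r2←0x7e
2: · MOVEQ
3: ✓ ADDHI  r3←0xf7
4: ✓ CMP  NZCV=1001
5: · MOVCS
6: · MOVCS
7: ✓ MOVCC  r2←0x61
8: ✓ CMP  NZCV=0010
9: · ADDLS
10: · SUBVS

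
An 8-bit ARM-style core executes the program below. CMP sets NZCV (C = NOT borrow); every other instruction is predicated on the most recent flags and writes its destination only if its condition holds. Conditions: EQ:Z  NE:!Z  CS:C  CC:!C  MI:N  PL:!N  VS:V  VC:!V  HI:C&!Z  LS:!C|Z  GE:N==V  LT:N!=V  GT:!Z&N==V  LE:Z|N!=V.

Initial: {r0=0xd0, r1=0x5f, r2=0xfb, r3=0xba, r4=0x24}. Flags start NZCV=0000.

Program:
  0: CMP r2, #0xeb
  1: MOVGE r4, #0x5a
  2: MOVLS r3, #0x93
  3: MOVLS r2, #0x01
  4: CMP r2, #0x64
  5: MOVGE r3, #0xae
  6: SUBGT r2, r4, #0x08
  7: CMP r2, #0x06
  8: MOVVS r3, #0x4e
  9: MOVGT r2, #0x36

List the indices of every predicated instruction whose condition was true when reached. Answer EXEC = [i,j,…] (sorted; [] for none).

EXEC = [1]

[0] flags=0010 → (cmp)
[1] flags=0010 GE?T → r4=0x5a
[2] flags=0010 LS?F → skip
[3] flags=0010 LS?F → skip
[4] flags=1010 → (cmp)
[5] flags=1010 GE?F → skip
[6] flags=1010 GT?F → skip
[7] flags=1010 → (cmp)
[8] flags=1010 VS?F → skip
[9] flags=1010 GT?F → skip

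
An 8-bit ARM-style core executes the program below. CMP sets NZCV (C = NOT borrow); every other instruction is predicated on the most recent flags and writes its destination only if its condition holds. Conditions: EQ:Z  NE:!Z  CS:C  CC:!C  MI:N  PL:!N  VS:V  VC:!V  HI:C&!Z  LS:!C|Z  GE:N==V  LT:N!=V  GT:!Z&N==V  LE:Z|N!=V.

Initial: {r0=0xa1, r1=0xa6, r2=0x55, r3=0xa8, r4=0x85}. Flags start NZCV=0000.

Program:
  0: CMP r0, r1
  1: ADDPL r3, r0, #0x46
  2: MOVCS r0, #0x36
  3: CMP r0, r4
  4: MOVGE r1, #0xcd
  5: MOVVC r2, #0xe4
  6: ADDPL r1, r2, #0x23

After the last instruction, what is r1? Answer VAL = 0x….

[0] flags=1000 → (cmp)
[1] flags=1000 PL?F → skip
[2] flags=1000 CS?F → skip
[3] flags=0010 → (cmp)
[4] flags=0010 GE?T → r1=0xcd
[5] flags=0010 VC?T → r2=0xe4
[6] flags=0010 PL?T → r1=0x07

VAL = 0x07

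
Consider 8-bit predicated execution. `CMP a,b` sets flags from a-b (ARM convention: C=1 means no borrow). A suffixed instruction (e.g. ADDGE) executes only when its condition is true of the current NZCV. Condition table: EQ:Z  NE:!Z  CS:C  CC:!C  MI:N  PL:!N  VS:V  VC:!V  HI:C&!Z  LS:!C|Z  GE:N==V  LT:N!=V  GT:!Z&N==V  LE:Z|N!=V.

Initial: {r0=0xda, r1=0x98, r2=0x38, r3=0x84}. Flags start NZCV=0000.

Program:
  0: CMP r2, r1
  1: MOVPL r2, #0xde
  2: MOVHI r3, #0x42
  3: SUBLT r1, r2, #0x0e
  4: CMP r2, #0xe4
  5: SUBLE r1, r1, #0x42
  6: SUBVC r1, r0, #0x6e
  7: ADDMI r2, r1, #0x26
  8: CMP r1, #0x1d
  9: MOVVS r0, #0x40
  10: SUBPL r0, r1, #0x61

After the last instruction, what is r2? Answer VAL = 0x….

0: ✓ CMP  NZCV=1001
1: · MOVPL
2: · MOVHI
3: · SUBLT
4: ✓ CMP  NZCV=0000
5: · SUBLE
6: ✓ SUBVC  r1←0x6c
7: · ADDMI
8: ✓ CMP  NZCV=0010
9: · MOVVS
10: ✓ SUBPL  r0←0x0b

VAL = 0x38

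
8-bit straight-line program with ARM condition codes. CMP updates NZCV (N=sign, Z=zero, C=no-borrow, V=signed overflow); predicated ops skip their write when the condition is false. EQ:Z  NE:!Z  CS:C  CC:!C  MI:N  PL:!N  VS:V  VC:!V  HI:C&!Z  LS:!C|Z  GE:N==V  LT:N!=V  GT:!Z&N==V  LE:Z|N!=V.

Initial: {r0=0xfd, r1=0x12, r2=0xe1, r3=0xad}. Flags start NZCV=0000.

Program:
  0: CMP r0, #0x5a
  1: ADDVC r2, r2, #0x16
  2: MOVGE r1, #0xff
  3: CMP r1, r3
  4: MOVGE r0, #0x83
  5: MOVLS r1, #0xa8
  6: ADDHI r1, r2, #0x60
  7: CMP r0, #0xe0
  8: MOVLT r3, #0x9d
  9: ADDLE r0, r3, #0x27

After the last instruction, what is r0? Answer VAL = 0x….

0: ✓ CMP  NZCV=1010
1: ✓ ADDVC  r2←0xf7
2: · MOVGE
3: ✓ CMP  NZCV=0000
4: ✓ MOVGE  r0←0x83
5: ✓ MOVLS  r1←0xa8
6: · ADDHI
7: ✓ CMP  NZCV=1000
8: ✓ MOVLT  r3←0x9d
9: ✓ ADDLE  r0←0xc4

VAL = 0xc4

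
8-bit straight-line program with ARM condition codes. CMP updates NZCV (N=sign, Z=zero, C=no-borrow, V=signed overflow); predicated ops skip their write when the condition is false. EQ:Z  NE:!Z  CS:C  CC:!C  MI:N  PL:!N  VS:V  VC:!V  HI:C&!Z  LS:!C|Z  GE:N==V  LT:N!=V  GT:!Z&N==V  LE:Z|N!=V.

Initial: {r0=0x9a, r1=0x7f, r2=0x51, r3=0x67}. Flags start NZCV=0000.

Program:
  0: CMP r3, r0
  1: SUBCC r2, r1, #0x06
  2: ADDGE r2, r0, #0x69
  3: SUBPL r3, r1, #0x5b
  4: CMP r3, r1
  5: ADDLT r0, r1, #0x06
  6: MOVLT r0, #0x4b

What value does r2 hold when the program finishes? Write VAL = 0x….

VAL = 0x03

[0] flags=1001 → (cmp)
[1] flags=1001 CC?T → r2=0x79
[2] flags=1001 GE?T → r2=0x03
[3] flags=1001 PL?F → skip
[4] flags=1000 → (cmp)
[5] flags=1000 LT?T → r0=0x85
[6] flags=1000 LT?T → r0=0x4b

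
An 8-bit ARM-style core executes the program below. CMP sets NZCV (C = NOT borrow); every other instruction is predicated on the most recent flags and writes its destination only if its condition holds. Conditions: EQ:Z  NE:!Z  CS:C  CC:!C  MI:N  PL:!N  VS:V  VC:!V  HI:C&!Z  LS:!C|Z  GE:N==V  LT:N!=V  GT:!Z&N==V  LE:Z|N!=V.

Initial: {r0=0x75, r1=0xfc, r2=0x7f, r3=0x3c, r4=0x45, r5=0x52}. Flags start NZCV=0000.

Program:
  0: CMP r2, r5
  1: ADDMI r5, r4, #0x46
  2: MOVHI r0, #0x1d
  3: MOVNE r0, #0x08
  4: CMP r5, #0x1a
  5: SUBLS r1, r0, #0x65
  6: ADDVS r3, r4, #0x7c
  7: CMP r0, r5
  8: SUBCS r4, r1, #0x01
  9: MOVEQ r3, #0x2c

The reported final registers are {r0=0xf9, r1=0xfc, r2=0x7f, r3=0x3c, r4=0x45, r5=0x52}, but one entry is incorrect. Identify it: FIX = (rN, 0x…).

[0] flags=0010 → (cmp)
[1] flags=0010 MI?F → skip
[2] flags=0010 HI?T → r0=0x1d
[3] flags=0010 NE?T → r0=0x08
[4] flags=0010 → (cmp)
[5] flags=0010 LS?F → skip
[6] flags=0010 VS?F → skip
[7] flags=1000 → (cmp)
[8] flags=1000 CS?F → skip
[9] flags=1000 EQ?F → skip

FIX = (r0, 0x08)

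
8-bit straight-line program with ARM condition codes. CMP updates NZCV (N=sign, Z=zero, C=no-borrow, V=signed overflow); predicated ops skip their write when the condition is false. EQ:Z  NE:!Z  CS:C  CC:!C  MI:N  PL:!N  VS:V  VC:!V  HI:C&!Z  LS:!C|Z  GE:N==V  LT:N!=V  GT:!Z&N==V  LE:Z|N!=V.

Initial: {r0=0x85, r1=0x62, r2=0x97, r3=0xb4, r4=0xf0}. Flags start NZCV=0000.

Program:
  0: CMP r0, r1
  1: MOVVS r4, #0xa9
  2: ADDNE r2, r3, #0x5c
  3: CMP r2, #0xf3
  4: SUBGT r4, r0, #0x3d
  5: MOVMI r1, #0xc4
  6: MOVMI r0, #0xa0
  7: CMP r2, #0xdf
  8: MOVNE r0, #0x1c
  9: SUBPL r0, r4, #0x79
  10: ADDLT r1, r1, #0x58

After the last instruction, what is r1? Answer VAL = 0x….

VAL = 0x62

0: ✓ CMP  NZCV=0011
1: ✓ MOVVS  r4←0xa9
2: ✓ ADDNE  r2←0x10
3: ✓ CMP  NZCV=0000
4: ✓ SUBGT  r4←0x48
5: · MOVMI
6: · MOVMI
7: ✓ CMP  NZCV=0000
8: ✓ MOVNE  r0←0x1c
9: ✓ SUBPL  r0←0xcf
10: · ADDLT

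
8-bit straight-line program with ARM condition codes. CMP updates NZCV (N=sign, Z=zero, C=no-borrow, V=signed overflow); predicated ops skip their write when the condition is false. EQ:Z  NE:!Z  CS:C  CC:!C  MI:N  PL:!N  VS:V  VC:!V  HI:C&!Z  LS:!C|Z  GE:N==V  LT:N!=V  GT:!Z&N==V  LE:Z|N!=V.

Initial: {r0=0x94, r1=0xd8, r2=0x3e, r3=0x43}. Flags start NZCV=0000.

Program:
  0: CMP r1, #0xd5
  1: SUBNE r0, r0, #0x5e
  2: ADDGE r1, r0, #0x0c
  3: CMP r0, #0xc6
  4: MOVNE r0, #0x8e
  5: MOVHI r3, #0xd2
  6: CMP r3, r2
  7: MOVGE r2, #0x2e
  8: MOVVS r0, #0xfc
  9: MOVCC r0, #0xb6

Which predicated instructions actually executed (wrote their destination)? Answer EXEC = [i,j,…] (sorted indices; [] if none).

0: ✓ CMP  NZCV=0010
1: ✓ SUBNE  r0←0x36
2: ✓ ADDGE  r1←0x42
3: ✓ CMP  NZCV=0000
4: ✓ MOVNE  r0←0x8e
5: · MOVHI
6: ✓ CMP  NZCV=0010
7: ✓ MOVGE  r2←0x2e
8: · MOVVS
9: · MOVCC

EXEC = [1,2,4,7]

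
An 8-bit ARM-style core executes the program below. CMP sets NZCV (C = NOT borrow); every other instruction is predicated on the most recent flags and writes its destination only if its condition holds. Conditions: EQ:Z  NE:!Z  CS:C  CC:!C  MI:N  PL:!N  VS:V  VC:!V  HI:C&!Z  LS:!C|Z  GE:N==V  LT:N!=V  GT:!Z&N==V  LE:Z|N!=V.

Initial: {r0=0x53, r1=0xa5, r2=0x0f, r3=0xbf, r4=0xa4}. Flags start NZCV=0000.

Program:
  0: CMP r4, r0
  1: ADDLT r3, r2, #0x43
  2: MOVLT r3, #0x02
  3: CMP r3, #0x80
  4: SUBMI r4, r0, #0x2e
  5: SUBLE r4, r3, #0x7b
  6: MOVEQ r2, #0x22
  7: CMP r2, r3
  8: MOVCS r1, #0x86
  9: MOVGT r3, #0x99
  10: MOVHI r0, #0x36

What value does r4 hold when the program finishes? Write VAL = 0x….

0: ✓ CMP  NZCV=0011
1: ✓ ADDLT  r3←0x52
2: ✓ MOVLT  r3←0x02
3: ✓ CMP  NZCV=1001
4: ✓ SUBMI  r4←0x25
5: · SUBLE
6: · MOVEQ
7: ✓ CMP  NZCV=0010
8: ✓ MOVCS  r1←0x86
9: ✓ MOVGT  r3←0x99
10: ✓ MOVHI  r0←0x36

VAL = 0x25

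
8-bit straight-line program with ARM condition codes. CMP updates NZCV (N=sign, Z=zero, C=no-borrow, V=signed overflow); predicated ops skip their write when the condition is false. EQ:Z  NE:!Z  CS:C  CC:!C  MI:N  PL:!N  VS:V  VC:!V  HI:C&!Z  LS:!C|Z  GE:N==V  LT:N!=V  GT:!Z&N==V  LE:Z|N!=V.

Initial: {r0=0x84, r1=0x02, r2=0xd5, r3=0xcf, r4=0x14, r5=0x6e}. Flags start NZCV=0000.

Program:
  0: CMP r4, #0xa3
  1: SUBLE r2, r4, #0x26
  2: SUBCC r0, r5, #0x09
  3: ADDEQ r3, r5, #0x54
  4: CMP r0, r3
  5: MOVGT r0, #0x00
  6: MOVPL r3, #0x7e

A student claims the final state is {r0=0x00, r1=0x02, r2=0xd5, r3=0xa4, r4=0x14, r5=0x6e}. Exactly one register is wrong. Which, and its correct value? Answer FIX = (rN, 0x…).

0: ✓ CMP  NZCV=0000
1: · SUBLE
2: ✓ SUBCC  r0←0x65
3: · ADDEQ
4: ✓ CMP  NZCV=1001
5: ✓ MOVGT  r0←0x00
6: · MOVPL

FIX = (r3, 0xcf)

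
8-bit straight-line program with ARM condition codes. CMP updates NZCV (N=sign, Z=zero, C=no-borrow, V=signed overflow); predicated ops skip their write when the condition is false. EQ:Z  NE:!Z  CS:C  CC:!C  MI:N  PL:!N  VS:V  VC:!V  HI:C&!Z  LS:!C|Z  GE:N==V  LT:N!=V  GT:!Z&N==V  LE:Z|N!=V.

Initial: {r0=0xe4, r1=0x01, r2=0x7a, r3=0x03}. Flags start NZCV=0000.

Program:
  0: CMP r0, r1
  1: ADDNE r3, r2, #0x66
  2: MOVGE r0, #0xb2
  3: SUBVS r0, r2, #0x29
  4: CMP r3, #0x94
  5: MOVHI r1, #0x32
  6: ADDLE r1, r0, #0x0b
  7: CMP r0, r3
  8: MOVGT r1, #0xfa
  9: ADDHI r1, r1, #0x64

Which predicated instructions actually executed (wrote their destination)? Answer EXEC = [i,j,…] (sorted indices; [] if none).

EXEC = [1,5,8,9]

0: ✓ CMP  NZCV=1010
1: ✓ ADDNE  r3←0xe0
2: · MOVGE
3: · SUBVS
4: ✓ CMP  NZCV=0010
5: ✓ MOVHI  r1←0x32
6: · ADDLE
7: ✓ CMP  NZCV=0010
8: ✓ MOVGT  r1←0xfa
9: ✓ ADDHI  r1←0x5e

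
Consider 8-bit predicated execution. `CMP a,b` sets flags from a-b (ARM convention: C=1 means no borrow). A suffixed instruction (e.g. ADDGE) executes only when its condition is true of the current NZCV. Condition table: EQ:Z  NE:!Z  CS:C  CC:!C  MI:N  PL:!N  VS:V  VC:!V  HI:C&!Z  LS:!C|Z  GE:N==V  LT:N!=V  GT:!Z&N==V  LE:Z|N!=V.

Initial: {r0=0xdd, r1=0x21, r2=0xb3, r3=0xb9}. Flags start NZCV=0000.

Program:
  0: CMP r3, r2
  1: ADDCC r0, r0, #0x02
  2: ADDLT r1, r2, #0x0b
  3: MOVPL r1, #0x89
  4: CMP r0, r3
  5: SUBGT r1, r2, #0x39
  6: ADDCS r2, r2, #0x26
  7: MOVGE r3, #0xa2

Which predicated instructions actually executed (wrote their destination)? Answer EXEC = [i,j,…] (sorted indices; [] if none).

EXEC = [3,5,6,7]

[0] flags=0010 → (cmp)
[1] flags=0010 CC?F → skip
[2] flags=0010 LT?F → skip
[3] flags=0010 PL?T → r1=0x89
[4] flags=0010 → (cmp)
[5] flags=0010 GT?T → r1=0x7a
[6] flags=0010 CS?T → r2=0xd9
[7] flags=0010 GE?T → r3=0xa2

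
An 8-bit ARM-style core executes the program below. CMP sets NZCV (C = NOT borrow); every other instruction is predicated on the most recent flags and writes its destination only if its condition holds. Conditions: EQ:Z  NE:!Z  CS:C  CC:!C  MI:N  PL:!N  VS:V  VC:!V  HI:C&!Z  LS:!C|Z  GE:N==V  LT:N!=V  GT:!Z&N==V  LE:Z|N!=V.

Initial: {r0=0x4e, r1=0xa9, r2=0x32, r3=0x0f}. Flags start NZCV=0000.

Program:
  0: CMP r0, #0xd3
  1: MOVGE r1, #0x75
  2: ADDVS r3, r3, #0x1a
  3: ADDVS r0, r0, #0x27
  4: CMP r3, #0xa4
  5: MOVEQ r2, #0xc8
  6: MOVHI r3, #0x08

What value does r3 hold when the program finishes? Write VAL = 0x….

VAL = 0x0f

[0] flags=0000 → (cmp)
[1] flags=0000 GE?T → r1=0x75
[2] flags=0000 VS?F → skip
[3] flags=0000 VS?F → skip
[4] flags=0000 → (cmp)
[5] flags=0000 EQ?F → skip
[6] flags=0000 HI?F → skip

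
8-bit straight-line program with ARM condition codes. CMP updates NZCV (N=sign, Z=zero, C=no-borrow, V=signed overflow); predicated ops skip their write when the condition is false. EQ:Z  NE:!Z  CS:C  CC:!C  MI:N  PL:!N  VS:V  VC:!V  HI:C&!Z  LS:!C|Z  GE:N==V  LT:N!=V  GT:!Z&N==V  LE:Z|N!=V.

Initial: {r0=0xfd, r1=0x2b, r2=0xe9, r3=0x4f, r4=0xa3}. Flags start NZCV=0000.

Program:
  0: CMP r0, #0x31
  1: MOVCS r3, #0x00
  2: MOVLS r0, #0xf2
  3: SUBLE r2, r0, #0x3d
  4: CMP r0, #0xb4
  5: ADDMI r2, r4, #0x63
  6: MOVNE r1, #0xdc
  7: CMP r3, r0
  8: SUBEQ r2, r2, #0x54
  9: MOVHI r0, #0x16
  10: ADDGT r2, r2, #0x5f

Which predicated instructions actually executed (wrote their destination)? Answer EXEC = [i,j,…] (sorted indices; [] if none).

[0] flags=1010 → (cmp)
[1] flags=1010 CS?T → r3=0x00
[2] flags=1010 LS?F → skip
[3] flags=1010 LE?T → r2=0xc0
[4] flags=0010 → (cmp)
[5] flags=0010 MI?F → skip
[6] flags=0010 NE?T → r1=0xdc
[7] flags=0000 → (cmp)
[8] flags=0000 EQ?F → skip
[9] flags=0000 HI?F → skip
[10] flags=0000 GT?T → r2=0x1f

EXEC = [1,3,6,10]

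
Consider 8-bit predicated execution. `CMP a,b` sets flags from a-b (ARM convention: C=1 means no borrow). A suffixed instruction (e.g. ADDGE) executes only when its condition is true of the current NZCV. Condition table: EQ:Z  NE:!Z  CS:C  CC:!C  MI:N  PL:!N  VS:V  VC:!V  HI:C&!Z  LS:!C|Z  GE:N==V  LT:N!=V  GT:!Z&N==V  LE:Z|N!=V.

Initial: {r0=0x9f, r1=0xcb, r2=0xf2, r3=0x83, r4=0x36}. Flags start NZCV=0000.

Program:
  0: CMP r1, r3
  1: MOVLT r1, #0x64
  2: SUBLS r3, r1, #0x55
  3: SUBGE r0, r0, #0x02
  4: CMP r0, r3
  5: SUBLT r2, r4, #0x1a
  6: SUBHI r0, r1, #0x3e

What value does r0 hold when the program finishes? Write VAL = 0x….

0: ✓ CMP  NZCV=0010
1: · MOVLT
2: · SUBLS
3: ✓ SUBGE  r0←0x9d
4: ✓ CMP  NZCV=0010
5: · SUBLT
6: ✓ SUBHI  r0←0x8d

VAL = 0x8d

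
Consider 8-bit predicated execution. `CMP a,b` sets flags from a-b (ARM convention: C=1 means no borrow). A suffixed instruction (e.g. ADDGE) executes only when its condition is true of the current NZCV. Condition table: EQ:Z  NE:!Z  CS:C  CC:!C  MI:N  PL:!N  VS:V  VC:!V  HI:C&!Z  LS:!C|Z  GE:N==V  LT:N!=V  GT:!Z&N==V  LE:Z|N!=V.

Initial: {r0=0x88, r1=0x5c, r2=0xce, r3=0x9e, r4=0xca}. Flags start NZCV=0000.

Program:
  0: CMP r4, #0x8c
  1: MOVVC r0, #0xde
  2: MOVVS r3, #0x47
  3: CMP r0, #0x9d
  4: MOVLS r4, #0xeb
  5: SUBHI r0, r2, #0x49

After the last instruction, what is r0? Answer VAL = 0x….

VAL = 0x85

0: ✓ CMP  NZCV=0010
1: ✓ MOVVC  r0←0xde
2: · MOVVS
3: ✓ CMP  NZCV=0010
4: · MOVLS
5: ✓ SUBHI  r0←0x85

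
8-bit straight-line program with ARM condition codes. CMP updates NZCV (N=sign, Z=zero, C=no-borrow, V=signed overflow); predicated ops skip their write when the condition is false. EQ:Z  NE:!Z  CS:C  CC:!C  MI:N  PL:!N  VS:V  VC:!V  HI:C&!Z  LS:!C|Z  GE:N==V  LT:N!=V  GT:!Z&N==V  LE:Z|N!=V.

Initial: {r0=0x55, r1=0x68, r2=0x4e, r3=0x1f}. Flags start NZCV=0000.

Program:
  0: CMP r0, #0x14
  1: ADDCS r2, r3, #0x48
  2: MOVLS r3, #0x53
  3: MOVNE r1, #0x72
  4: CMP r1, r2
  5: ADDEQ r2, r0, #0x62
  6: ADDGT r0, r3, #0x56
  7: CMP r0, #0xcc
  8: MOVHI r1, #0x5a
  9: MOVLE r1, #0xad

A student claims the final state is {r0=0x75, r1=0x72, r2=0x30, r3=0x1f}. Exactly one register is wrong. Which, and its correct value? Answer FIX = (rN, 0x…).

0: ✓ CMP  NZCV=0010
1: ✓ ADDCS  r2←0x67
2: · MOVLS
3: ✓ MOVNE  r1←0x72
4: ✓ CMP  NZCV=0010
5: · ADDEQ
6: ✓ ADDGT  r0←0x75
7: ✓ CMP  NZCV=1001
8: · MOVHI
9: · MOVLE

FIX = (r2, 0x67)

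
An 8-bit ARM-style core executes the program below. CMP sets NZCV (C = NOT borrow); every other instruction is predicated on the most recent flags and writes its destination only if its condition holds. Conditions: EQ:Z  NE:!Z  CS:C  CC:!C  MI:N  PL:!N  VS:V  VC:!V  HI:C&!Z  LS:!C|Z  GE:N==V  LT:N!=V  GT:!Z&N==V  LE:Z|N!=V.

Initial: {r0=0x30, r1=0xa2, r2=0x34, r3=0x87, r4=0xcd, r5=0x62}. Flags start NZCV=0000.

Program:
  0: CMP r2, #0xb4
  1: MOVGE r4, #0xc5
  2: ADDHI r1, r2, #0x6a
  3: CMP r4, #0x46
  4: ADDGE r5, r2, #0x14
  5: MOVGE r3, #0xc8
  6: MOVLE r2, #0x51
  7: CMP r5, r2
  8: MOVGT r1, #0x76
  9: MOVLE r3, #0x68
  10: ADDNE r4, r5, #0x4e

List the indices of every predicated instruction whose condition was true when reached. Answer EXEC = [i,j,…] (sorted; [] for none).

EXEC = [1,6,8,10]

0: ✓ CMP  NZCV=1001
1: ✓ MOVGE  r4←0xc5
2: · ADDHI
3: ✓ CMP  NZCV=0011
4: · ADDGE
5: · MOVGE
6: ✓ MOVLE  r2←0x51
7: ✓ CMP  NZCV=0010
8: ✓ MOVGT  r1←0x76
9: · MOVLE
10: ✓ ADDNE  r4←0xb0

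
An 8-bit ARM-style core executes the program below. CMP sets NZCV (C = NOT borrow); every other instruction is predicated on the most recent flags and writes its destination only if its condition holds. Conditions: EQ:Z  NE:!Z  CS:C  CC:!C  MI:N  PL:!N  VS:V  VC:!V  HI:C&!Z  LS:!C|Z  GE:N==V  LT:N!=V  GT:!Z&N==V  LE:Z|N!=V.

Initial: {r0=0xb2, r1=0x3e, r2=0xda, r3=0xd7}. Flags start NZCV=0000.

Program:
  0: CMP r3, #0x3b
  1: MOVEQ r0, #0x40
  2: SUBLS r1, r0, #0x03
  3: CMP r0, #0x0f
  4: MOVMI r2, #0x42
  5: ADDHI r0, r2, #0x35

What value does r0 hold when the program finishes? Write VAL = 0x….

VAL = 0x77

0: ✓ CMP  NZCV=1010
1: · MOVEQ
2: · SUBLS
3: ✓ CMP  NZCV=1010
4: ✓ MOVMI  r2←0x42
5: ✓ ADDHI  r0←0x77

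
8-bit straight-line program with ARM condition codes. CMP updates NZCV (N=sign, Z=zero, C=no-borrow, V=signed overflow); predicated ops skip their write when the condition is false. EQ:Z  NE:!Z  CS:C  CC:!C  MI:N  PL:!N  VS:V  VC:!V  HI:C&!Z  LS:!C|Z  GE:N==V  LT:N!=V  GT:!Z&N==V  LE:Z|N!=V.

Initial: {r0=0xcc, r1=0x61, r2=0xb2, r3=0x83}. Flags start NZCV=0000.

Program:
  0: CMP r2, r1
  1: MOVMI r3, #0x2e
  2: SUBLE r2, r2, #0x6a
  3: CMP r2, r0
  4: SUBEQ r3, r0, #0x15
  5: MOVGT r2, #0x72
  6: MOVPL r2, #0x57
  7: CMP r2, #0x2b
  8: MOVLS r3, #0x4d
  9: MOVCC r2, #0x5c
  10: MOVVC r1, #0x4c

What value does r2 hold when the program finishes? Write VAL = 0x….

VAL = 0x57

[0] flags=0011 → (cmp)
[1] flags=0011 MI?F → skip
[2] flags=0011 LE?T → r2=0x48
[3] flags=0000 → (cmp)
[4] flags=0000 EQ?F → skip
[5] flags=0000 GT?T → r2=0x72
[6] flags=0000 PL?T → r2=0x57
[7] flags=0010 → (cmp)
[8] flags=0010 LS?F → skip
[9] flags=0010 CC?F → skip
[10] flags=0010 VC?T → r1=0x4c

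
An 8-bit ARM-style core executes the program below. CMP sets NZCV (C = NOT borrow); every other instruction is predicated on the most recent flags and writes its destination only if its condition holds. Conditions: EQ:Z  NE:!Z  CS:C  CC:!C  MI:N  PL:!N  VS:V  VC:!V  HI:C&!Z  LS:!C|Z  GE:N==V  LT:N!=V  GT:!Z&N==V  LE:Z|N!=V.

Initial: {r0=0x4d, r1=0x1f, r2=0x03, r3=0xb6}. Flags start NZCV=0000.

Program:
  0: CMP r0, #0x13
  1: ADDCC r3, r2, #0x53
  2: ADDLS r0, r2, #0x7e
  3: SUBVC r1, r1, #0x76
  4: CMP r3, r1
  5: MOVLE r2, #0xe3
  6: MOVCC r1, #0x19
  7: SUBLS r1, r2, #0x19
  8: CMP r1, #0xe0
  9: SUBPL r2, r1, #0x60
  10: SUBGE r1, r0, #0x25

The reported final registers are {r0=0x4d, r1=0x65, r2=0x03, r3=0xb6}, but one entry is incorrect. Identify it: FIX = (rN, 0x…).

FIX = (r1, 0xa9)

[0] flags=0010 → (cmp)
[1] flags=0010 CC?F → skip
[2] flags=0010 LS?F → skip
[3] flags=0010 VC?T → r1=0xa9
[4] flags=0010 → (cmp)
[5] flags=0010 LE?F → skip
[6] flags=0010 CC?F → skip
[7] flags=0010 LS?F → skip
[8] flags=1000 → (cmp)
[9] flags=1000 PL?F → skip
[10] flags=1000 GE?F → skip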